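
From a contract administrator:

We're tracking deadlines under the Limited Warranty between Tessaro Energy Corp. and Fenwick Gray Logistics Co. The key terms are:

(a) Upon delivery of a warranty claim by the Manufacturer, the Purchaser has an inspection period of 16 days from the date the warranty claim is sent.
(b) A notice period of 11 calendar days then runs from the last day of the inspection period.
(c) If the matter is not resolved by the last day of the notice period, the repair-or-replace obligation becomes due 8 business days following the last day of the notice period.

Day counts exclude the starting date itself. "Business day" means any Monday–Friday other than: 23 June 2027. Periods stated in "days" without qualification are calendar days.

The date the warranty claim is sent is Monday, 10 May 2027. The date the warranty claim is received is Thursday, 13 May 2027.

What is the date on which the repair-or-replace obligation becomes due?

The last day of the inspection period: 10 May 2027 + 16 days = 26 May 2027.
The last day of the notice period: 26 May 2027 + 11 days = 6 June 2027.
The date on which the repair-or-replace obligation becomes due: 8 business days after Sunday, 6 June 2027, skipping weekends — Jun 7, Jun 8, Jun 9, Jun 10, Jun 11, Jun 14, Jun 15, Jun 16 — lands on Wednesday, 16 June 2027.

16 June 2027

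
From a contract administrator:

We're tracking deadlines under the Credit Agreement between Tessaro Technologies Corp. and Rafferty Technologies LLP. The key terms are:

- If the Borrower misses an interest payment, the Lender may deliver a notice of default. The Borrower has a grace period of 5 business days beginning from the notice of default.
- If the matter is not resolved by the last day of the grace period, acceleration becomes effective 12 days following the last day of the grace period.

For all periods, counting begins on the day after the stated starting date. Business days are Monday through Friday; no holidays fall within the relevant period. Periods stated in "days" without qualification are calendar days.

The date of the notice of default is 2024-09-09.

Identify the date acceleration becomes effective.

2024-09-28

From Monday, 2024-09-09, 5 business days (Sep 10, Sep 11, Sep 12, Sep 13, Sep 16, skipping weekends) brings us to Monday, 2024-09-16, which is the last day of the grace period.
Adding 12 calendar days to 2024-09-16 gives 2024-09-28, which is the date acceleration becomes effective.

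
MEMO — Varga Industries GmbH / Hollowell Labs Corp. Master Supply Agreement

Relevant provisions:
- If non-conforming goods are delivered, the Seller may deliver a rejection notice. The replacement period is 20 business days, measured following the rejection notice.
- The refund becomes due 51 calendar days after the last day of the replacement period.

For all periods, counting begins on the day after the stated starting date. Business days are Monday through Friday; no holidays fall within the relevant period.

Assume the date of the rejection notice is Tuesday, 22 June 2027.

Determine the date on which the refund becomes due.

9 September 2027

The last day of the replacement period: 20 business days after Tuesday, 22 June 2027, skipping weekends — Jun 23, Jun 24, Jun 25, Jun 28, …, Jul 16, Jul 19, Jul 20 — lands on Tuesday, 20 July 2027.
The date on which the refund becomes due: 51 calendar days after 20 July 2027 is 9 September 2027.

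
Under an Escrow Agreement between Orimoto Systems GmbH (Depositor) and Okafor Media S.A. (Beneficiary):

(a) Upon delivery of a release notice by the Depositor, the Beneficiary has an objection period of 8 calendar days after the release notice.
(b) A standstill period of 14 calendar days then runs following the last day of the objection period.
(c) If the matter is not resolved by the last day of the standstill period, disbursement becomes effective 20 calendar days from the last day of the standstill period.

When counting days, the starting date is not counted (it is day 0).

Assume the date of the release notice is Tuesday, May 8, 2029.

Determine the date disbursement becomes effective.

Jun 19, 2029

The last day of the objection period: May 8, 2029 + 8 days = May 16, 2029.
The last day of the standstill period: May 16, 2029 + 14 days = May 30, 2029.
The date disbursement becomes effective: 20 calendar days after May 30, 2029 is Jun 19, 2029.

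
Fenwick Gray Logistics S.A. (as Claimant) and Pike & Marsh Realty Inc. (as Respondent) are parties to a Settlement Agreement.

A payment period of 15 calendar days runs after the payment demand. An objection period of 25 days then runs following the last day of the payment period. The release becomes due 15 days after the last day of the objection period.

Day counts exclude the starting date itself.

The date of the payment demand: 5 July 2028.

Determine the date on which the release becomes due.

29 August 2028

Adding 15 calendar days to 5 July 2028 gives 20 July 2028, which is the last day of the payment period.
The last day of the objection period: 20 July 2028 + 25 days = 14 August 2028.
The date on which the release becomes due: 14 August 2028 + 15 days = 29 August 2028.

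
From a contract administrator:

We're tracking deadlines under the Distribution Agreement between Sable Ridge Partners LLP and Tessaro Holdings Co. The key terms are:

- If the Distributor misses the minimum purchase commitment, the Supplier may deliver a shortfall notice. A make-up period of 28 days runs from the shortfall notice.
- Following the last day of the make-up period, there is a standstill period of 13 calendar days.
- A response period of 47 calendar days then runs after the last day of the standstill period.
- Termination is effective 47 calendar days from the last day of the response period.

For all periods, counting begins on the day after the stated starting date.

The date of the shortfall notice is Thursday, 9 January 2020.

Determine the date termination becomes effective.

The last day of the make-up period: 28 calendar days after 9 January 2020 is 6 February 2020.
Adding 13 calendar days to 6 February 2020 gives 19 February 2020, which is the last day of the standstill period.
The last day of the response period: 47 calendar days after 19 February 2020 is 6 April 2020.
Adding 47 calendar days to 6 April 2020 gives 23 May 2020, which is the date termination becomes effective.

23 May 2020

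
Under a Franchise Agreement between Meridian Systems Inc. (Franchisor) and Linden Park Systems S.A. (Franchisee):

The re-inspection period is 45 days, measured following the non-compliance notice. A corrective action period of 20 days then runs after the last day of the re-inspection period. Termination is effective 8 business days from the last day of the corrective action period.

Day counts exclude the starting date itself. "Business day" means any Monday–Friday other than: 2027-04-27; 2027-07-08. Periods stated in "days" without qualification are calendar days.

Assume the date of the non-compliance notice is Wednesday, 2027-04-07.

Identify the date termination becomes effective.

Adding 45 calendar days to 2027-04-07 gives 2027-05-22, which is the last day of the re-inspection period.
The last day of the corrective action period: 2027-05-22 + 20 days = 2027-06-11.
The date termination becomes effective: 8 business days after Friday, 2027-06-11, skipping weekends — Jun 14, Jun 15, Jun 16, Jun 17, Jun 18, Jun 21, Jun 22, Jun 23 — lands on Wednesday, 2027-06-23.

2027-06-23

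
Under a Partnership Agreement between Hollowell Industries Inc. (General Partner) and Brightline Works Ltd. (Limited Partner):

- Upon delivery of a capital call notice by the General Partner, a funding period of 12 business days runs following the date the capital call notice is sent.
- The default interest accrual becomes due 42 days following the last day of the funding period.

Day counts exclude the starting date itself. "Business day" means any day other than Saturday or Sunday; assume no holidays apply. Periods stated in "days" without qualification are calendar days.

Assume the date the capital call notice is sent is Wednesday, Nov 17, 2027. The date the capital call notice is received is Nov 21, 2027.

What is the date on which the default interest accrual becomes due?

Jan 14, 2028

The last day of the funding period: 12 business days after Wednesday, Nov 17, 2027, skipping weekends — Nov 18, Nov 19, Nov 22, Nov 23, …, Dec 1, Dec 2, Dec 3 — lands on Friday, Dec 3, 2027.
The date on which the default interest accrual becomes due: Dec 3, 2027 + 42 days = Jan 14, 2028.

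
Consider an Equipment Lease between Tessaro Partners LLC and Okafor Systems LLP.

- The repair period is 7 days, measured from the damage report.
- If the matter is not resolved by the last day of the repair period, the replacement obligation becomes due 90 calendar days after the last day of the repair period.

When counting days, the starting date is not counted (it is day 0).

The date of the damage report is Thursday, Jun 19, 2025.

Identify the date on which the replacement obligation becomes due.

Sep 24, 2025

The last day of the repair period: Jun 19, 2025 + 7 days = Jun 26, 2025.
The date on which the replacement obligation becomes due: Jun 26, 2025 + 90 days = Sep 24, 2025.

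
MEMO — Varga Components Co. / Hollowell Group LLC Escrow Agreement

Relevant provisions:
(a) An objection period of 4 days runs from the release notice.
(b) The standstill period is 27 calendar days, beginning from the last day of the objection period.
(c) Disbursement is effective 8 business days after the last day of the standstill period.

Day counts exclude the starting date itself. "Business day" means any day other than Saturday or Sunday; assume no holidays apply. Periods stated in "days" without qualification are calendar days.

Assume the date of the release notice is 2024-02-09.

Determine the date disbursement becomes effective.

2024-03-21

The last day of the objection period: 2024-02-09 + 4 days = 2024-02-13.
The last day of the standstill period: 2024-02-13 + 27 days = 2024-03-11.
The date disbursement becomes effective: counting 8 business days from Monday, 2024-03-11 (Mar 12, Mar 13, Mar 14, Mar 15, Mar 18, Mar 19, Mar 20, Mar 21, skipping weekends) reaches Thursday, 2024-03-21.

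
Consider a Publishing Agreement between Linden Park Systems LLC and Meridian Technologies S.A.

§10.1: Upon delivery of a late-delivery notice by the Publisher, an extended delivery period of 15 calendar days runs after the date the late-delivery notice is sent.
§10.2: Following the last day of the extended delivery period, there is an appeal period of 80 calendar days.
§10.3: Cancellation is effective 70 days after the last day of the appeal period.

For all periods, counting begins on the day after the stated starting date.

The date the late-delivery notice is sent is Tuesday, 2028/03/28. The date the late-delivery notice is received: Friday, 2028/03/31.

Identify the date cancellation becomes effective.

The last day of the extended delivery period: 15 calendar days after 2028/03/28 is 2028/04/12.
The last day of the appeal period: 80 calendar days after 2028/04/12 is 2028/07/01.
The date cancellation becomes effective: 70 calendar days after 2028/07/01 is 2028/09/09.

2028/09/09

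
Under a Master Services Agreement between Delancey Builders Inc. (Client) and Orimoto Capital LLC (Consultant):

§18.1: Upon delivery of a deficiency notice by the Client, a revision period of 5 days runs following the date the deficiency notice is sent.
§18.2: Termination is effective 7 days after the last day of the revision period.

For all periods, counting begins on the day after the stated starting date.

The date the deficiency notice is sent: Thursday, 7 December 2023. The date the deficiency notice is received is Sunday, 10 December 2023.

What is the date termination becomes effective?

19 December 2023

The last day of the revision period: 7 December 2023 + 5 days = 12 December 2023.
The date termination becomes effective: 12 December 2023 + 7 days = 19 December 2023.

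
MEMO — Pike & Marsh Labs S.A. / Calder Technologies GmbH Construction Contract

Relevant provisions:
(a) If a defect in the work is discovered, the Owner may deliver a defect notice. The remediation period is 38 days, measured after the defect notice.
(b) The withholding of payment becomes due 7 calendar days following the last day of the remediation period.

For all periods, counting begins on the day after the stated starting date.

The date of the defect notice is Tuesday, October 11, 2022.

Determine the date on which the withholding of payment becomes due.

Adding 38 calendar days to October 11, 2022 gives November 18, 2022, which is the last day of the remediation period.
The date on which the withholding of payment becomes due: November 18, 2022 + 7 days = November 25, 2022.

November 25, 2022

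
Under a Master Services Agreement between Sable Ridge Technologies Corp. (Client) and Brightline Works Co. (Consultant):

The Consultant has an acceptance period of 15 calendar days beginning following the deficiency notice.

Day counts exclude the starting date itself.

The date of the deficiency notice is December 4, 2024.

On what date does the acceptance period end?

December 19, 2024

Adding 15 calendar days to December 4, 2024 gives December 19, 2024, which is the last day of the acceptance period.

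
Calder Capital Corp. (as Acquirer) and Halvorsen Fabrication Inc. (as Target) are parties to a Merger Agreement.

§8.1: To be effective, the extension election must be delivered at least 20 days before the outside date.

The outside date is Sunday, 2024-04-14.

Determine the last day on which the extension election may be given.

2024-04-14 minus 20 days is 2024-03-25.

2024-03-25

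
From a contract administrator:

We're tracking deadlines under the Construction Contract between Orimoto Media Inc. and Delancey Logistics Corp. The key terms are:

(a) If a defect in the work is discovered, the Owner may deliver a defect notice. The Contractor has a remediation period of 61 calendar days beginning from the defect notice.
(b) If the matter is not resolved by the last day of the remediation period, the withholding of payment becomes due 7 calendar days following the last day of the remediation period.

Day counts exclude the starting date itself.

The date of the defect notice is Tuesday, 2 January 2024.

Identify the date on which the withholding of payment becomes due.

The last day of the remediation period: 61 calendar days after 2 January 2024 is 3 March 2024.
Adding 7 calendar days to 3 March 2024 gives 10 March 2024, which is the date on which the withholding of payment becomes due.

10 March 2024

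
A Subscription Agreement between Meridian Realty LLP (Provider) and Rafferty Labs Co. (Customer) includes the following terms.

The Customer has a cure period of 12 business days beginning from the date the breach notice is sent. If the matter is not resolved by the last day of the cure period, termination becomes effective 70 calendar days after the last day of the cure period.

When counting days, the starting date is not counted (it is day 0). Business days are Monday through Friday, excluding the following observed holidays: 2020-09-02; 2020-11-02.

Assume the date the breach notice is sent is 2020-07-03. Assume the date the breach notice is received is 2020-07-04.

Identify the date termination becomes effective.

The last day of the cure period: 12 business days after Friday, 2020-07-03, skipping weekends — Jul 6, Jul 7, Jul 8, Jul 9, …, Jul 17, Jul 20, Jul 21 — lands on Tuesday, 2020-07-21.
Adding 70 calendar days to 2020-07-21 gives 2020-09-29, which is the date termination becomes effective.

2020-09-29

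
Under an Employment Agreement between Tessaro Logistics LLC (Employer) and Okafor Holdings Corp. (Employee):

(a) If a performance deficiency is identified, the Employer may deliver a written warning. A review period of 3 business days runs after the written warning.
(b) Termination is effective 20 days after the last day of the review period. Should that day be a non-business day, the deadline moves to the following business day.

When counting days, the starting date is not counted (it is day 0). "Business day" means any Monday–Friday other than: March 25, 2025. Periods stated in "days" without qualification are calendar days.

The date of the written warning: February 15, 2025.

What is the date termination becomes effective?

The last day of the review period: 3 business days after Saturday, February 15, 2025, skipping weekends — Feb 17, Feb 18, Feb 19 — lands on Wednesday, February 19, 2025.
Adding 20 calendar days to February 19, 2025 gives March 11, 2025, which is the date termination becomes effective. March 11, 2025 is a Tuesday and is not a listed holiday, so no roll-forward applies.

March 11, 2025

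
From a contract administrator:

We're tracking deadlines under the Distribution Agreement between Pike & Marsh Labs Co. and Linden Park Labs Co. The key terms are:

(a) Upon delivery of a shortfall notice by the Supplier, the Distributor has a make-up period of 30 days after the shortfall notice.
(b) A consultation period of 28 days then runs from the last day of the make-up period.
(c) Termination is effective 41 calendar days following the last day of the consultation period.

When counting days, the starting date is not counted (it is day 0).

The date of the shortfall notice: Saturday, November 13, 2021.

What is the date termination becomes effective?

Adding 30 calendar days to November 13, 2021 gives December 13, 2021, which is the last day of the make-up period.
The last day of the consultation period: 28 calendar days after December 13, 2021 is January 10, 2022.
Adding 41 calendar days to January 10, 2022 gives February 20, 2022, which is the date termination becomes effective.

February 20, 2022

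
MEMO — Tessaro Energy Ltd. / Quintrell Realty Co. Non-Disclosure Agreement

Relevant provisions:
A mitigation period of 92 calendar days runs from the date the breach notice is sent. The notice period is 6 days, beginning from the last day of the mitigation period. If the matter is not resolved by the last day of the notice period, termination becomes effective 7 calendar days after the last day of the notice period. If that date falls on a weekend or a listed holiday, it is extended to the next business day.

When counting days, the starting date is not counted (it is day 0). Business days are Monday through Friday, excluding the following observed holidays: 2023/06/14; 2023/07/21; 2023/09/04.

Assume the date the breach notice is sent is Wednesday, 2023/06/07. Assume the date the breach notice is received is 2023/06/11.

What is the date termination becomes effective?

Adding 92 calendar days to 2023/06/07 gives 2023/09/07, which is the last day of the mitigation period.
The last day of the notice period: 2023/09/07 + 6 days = 2023/09/13.
The date termination becomes effective: 2023/09/13 + 7 days = 2023/09/20. 2023/09/20 is a Wednesday and is not a listed holiday, so no roll-forward applies.

2023/09/20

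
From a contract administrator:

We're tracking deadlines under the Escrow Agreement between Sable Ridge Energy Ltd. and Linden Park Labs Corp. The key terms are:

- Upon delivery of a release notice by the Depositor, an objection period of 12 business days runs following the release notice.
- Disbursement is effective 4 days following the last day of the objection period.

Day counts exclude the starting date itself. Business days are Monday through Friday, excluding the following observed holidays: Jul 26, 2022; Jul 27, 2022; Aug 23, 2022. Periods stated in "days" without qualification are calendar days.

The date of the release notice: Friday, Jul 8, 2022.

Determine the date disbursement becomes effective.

From Friday, Jul 8, 2022, 12 business days (Jul 11, Jul 12, Jul 13, Jul 14, …, Jul 22, Jul 25, Jul 28, skipping weekends and the listed holidays on Jul 26, Jul 27) brings us to Thursday, Jul 28, 2022, which is the last day of the objection period.
The date disbursement becomes effective: Jul 28, 2022 + 4 days = Aug 1, 2022.

Aug 1, 2022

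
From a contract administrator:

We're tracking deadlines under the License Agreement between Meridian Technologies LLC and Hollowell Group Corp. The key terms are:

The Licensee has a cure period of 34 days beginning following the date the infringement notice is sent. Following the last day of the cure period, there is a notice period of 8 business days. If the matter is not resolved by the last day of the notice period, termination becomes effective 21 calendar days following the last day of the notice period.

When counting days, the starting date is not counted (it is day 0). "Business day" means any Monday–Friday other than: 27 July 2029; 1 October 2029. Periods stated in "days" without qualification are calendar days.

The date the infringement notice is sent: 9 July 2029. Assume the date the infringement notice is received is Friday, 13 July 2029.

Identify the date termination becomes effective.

12 September 2029

Adding 34 calendar days to 9 July 2029 gives 12 August 2029, which is the last day of the cure period.
The last day of the notice period: 8 business days after Sunday, 12 August 2029, skipping weekends — Aug 13, Aug 14, Aug 15, Aug 16, Aug 17, Aug 20, Aug 21, Aug 22 — lands on Wednesday, 22 August 2029.
The date termination becomes effective: 22 August 2029 + 21 days = 12 September 2029.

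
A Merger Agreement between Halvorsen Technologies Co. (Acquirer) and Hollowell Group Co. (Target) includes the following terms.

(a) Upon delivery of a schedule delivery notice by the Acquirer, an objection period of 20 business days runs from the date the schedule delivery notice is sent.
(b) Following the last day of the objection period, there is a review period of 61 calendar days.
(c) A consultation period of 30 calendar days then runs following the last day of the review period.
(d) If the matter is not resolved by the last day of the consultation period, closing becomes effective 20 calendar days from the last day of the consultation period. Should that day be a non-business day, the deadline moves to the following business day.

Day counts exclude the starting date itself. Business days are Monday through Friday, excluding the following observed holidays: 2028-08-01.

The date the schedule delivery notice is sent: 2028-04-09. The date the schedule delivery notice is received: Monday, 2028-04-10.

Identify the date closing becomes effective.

2028-08-24

The last day of the objection period: 20 business days after Sunday, 2028-04-09, skipping weekends — Apr 10, Apr 11, Apr 12, Apr 13, …, May 3, May 4, May 5 — lands on Friday, 2028-05-05.
Adding 61 calendar days to 2028-05-05 gives 2028-07-05, which is the last day of the review period.
Adding 30 calendar days to 2028-07-05 gives 2028-08-04, which is the last day of the consultation period.
Adding 20 calendar days to 2028-08-04 gives 2028-08-24, which is the date closing becomes effective. 2028-08-24 is a Thursday and is not a listed holiday, so no roll-forward applies.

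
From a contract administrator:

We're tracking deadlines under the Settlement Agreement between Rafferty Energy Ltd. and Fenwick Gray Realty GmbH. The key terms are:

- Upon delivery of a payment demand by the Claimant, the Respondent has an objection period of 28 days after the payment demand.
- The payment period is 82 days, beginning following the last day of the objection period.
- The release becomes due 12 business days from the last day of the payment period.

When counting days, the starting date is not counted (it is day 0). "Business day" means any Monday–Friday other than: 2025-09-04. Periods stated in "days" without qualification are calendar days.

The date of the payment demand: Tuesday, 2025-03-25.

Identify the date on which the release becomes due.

The last day of the objection period: 28 calendar days after 2025-03-25 is 2025-04-22.
The last day of the payment period: 2025-04-22 + 82 days = 2025-07-13.
The date on which the release becomes due: counting 12 business days from Sunday, 2025-07-13 (Jul 14, Jul 15, Jul 16, Jul 17, …, Jul 25, Jul 28, Jul 29, skipping weekends) reaches Tuesday, 2025-07-29.

2025-07-29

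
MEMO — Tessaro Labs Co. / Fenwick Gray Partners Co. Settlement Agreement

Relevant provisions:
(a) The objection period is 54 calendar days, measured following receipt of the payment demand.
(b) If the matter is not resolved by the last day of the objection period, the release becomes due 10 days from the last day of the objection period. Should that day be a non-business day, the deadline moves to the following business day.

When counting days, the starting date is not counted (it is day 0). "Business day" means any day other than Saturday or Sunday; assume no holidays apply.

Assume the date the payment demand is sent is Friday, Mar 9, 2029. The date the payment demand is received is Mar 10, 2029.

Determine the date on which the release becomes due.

Adding 54 calendar days to Mar 10, 2029 gives May 3, 2029, which is the last day of the objection period.
Adding 10 calendar days to May 3, 2029 gives May 13, 2029, which is the date on which the release becomes due. That falls on a Sunday, so it rolls to the next business day, Monday, May 14, 2029.

May 14, 2029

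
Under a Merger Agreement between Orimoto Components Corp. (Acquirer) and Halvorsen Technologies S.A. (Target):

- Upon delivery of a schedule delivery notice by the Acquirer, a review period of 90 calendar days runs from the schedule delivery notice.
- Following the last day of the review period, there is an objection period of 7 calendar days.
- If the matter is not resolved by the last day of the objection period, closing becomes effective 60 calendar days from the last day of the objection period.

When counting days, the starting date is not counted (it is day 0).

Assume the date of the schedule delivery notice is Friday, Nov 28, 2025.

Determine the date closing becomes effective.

The last day of the review period: 90 calendar days after Nov 28, 2025 is Feb 26, 2026.
Adding 7 calendar days to Feb 26, 2026 gives Mar 5, 2026, which is the last day of the objection period.
Adding 60 calendar days to Mar 5, 2026 gives May 4, 2026, which is the date closing becomes effective.

May 4, 2026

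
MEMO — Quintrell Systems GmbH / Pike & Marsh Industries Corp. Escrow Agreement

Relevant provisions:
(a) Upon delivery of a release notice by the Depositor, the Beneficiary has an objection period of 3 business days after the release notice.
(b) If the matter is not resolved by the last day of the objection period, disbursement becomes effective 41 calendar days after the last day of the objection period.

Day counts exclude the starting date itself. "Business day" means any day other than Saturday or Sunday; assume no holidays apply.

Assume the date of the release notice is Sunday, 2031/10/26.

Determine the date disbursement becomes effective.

2031/12/09

The last day of the objection period: counting 3 business days from Sunday, 2031/10/26 (Oct 27, Oct 28, Oct 29, skipping weekends) reaches Wednesday, 2031/10/29.
The date disbursement becomes effective: 2031/10/29 + 41 days = 2031/12/09.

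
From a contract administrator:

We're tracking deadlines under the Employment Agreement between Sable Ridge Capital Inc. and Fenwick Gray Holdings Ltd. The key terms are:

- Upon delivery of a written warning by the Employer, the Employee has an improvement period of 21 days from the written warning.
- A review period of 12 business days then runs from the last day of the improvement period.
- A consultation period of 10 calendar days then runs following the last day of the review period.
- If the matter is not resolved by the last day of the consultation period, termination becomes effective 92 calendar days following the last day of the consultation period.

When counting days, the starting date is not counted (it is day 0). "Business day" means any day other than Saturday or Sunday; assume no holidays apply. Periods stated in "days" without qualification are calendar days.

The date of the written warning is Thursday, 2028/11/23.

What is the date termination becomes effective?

2029/04/13

Adding 21 calendar days to 2028/11/23 gives 2028/12/14, which is the last day of the improvement period.
The last day of the review period: counting 12 business days from Thursday, 2028/12/14 (Dec 15, Dec 18, Dec 19, Dec 20, …, Dec 28, Dec 29, Jan 1, skipping weekends) reaches Monday, 2029/01/01.
Adding 10 calendar days to 2029/01/01 gives 2029/01/11, which is the last day of the consultation period.
The date termination becomes effective: 92 calendar days after 2029/01/11 is 2029/04/13.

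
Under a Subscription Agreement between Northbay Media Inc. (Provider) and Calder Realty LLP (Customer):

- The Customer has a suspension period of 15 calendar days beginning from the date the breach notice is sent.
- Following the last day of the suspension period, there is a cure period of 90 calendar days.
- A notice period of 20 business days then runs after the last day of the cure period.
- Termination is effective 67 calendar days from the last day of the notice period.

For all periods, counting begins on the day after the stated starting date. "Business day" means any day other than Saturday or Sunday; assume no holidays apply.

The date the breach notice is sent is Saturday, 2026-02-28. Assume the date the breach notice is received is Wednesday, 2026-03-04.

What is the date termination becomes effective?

2026-09-15

Adding 15 calendar days to 2026-02-28 gives 2026-03-15, which is the last day of the suspension period.
Adding 90 calendar days to 2026-03-15 gives 2026-06-13, which is the last day of the cure period.
From Saturday, 2026-06-13, 20 business days (Jun 15, Jun 16, Jun 17, Jun 18, …, Jul 8, Jul 9, Jul 10, skipping weekends) brings us to Friday, 2026-07-10, which is the last day of the notice period.
The date termination becomes effective: 67 calendar days after 2026-07-10 is 2026-09-15.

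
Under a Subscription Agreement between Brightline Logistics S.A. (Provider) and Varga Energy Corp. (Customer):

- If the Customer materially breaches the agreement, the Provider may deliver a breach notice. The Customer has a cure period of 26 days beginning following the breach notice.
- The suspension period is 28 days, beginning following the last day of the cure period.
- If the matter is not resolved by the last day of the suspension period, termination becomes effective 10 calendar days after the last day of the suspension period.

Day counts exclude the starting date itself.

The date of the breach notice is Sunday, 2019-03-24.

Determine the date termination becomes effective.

2019-05-27

Adding 26 calendar days to 2019-03-24 gives 2019-04-19, which is the last day of the cure period.
Adding 28 calendar days to 2019-04-19 gives 2019-05-17, which is the last day of the suspension period.
The date termination becomes effective: 10 calendar days after 2019-05-17 is 2019-05-27.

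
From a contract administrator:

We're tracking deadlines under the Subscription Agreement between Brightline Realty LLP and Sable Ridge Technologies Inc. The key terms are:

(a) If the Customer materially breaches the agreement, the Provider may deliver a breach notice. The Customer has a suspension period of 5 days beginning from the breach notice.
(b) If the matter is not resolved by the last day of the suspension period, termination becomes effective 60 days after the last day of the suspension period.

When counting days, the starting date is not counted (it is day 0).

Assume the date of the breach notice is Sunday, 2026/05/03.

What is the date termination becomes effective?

Adding 5 calendar days to 2026/05/03 gives 2026/05/08, which is the last day of the suspension period.
The date termination becomes effective: 60 calendar days after 2026/05/08 is 2026/07/07.

2026/07/07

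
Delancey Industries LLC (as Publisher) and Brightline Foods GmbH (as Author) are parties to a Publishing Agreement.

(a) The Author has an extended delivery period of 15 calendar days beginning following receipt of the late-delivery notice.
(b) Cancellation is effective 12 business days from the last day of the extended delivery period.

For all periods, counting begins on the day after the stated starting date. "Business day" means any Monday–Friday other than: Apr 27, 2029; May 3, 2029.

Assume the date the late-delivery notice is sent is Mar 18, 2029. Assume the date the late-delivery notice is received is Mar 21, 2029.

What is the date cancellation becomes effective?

Adding 15 calendar days to Mar 21, 2029 gives Apr 5, 2029, which is the last day of the extended delivery period.
From Thursday, Apr 5, 2029, 12 business days (Apr 6, Apr 9, Apr 10, Apr 11, …, Apr 19, Apr 20, Apr 23, skipping weekends) brings us to Monday, Apr 23, 2029, which is the date cancellation becomes effective.

Apr 23, 2029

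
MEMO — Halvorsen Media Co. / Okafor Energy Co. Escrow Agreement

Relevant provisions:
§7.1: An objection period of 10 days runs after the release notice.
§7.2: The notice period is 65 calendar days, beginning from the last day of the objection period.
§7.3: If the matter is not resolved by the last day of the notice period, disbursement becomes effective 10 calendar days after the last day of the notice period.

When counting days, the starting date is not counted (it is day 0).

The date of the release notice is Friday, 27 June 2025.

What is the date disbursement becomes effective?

20 September 2025

Adding 10 calendar days to 27 June 2025 gives 7 July 2025, which is the last day of the objection period.
The last day of the notice period: 7 July 2025 + 65 days = 10 September 2025.
The date disbursement becomes effective: 10 September 2025 + 10 days = 20 September 2025.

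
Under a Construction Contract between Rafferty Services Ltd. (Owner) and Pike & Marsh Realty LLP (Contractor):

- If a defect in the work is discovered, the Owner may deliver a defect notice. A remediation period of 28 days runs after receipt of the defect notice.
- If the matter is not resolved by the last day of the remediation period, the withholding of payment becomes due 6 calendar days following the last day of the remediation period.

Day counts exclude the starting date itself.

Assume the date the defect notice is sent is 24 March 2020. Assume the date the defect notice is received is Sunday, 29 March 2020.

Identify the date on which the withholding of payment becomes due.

The last day of the remediation period: 28 calendar days after 29 March 2020 is 26 April 2020.
Adding 6 calendar days to 26 April 2020 gives 2 May 2020, which is the date on which the withholding of payment becomes due.

2 May 2020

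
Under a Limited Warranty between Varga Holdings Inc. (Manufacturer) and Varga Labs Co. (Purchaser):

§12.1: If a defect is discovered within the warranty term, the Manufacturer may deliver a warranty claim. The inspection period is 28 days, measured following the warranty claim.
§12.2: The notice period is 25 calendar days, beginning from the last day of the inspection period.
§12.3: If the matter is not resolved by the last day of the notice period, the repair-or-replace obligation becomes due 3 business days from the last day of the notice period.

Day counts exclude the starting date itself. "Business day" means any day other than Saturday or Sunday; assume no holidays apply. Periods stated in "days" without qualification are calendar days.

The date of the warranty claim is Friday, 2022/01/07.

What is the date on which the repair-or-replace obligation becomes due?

The last day of the inspection period: 2022/01/07 + 28 days = 2022/02/04.
The last day of the notice period: 25 calendar days after 2022/02/04 is 2022/03/01.
From Tuesday, 2022/03/01, 3 business days (Mar 2, Mar 3, Mar 4, skipping weekends) brings us to Friday, 2022/03/04, which is the date on which the repair-or-replace obligation becomes due.

2022/03/04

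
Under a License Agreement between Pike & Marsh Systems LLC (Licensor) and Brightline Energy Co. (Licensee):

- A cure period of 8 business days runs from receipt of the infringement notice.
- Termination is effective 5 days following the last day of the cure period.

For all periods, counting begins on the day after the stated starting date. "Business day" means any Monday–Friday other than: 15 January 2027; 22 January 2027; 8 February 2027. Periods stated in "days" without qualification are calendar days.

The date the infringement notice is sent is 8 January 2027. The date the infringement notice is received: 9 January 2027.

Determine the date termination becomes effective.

26 January 2027

The last day of the cure period: counting 8 business days from Saturday, 9 January 2027 (Jan 11, Jan 12, Jan 13, Jan 14, Jan 18, Jan 19, Jan 20, Jan 21, skipping weekends and the listed holiday on Jan 15) reaches Thursday, 21 January 2027.
The date termination becomes effective: 5 calendar days after 21 January 2027 is 26 January 2027.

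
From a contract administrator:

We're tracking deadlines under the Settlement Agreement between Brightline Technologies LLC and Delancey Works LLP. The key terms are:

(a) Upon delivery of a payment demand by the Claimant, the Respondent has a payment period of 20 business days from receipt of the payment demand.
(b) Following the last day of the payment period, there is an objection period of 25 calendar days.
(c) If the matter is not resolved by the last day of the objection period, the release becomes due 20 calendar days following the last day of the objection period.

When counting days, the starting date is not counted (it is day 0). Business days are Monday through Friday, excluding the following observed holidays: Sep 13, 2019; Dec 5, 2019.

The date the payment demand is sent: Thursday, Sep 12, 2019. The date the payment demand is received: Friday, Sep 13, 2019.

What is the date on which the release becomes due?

From Friday, Sep 13, 2019, 20 business days (Sep 16, Sep 17, Sep 18, Sep 19, …, Oct 9, Oct 10, Oct 11, skipping weekends) brings us to Friday, Oct 11, 2019, which is the last day of the payment period.
Adding 25 calendar days to Oct 11, 2019 gives Nov 5, 2019, which is the last day of the objection period.
Adding 20 calendar days to Nov 5, 2019 gives Nov 25, 2019, which is the date on which the release becomes due.

Nov 25, 2019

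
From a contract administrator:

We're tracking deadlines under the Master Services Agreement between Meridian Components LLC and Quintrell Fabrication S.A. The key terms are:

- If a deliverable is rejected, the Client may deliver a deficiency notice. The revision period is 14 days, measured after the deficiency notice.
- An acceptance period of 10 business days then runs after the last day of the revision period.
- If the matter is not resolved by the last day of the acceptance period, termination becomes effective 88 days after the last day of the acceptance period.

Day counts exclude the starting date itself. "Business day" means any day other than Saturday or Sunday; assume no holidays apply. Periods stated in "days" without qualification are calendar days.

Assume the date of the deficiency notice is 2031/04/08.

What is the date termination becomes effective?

The last day of the revision period: 14 calendar days after 2031/04/08 is 2031/04/22.
The last day of the acceptance period: counting 10 business days from Tuesday, 2031/04/22 (Apr 23, Apr 24, Apr 25, Apr 28, Apr 29, Apr 30, May 1, May 2, May 5, May 6, skipping weekends) reaches Tuesday, 2031/05/06.
The date termination becomes effective: 88 calendar days after 2031/05/06 is 2031/08/02.

2031/08/02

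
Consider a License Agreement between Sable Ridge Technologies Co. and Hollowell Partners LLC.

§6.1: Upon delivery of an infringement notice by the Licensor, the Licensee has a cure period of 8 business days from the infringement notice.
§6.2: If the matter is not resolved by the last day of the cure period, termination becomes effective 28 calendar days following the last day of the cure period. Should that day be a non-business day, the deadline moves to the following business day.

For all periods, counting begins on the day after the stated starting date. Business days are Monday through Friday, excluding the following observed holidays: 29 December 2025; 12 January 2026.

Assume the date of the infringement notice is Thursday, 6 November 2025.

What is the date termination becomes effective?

The last day of the cure period: 8 business days after Thursday, 6 November 2025, skipping weekends — Nov 7, Nov 10, Nov 11, Nov 12, Nov 13, Nov 14, Nov 17, Nov 18 — lands on Tuesday, 18 November 2025.
Adding 28 calendar days to 18 November 2025 gives 16 December 2025, which is the date termination becomes effective. 16 December 2025 is a Tuesday and is not a listed holiday, so no roll-forward applies.

16 December 2025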